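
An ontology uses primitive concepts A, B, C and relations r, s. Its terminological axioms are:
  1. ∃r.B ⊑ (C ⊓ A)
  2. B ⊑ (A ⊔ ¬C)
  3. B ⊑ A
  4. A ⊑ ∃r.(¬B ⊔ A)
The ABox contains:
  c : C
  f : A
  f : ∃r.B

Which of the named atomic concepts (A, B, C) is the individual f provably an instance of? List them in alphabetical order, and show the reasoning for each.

{A, C}

1. f : A?  L(f) = {A, ∃r.B} ∪ {¬A}
   clash {A, ¬A} at f — f ∈ A
2. f : B?  L(f) = {A, ∃r.B} ∪ {¬B}
   apply at f: ∃r.B⊑(C ⊓ A); A⊑∃r.(¬B ⊔ A)
   open: L(f) ⊇ {A, C, ¬B, ∃r.(¬B ⊔ A), ∃r.B} (+ ∃-successors) — f ∉ B possible
3. f : C?  L(f) = {A, ∃r.B} ∪ {¬C}
   clash {C, ¬C} at f — f ∈ C
4. Entailed for f: {A, C}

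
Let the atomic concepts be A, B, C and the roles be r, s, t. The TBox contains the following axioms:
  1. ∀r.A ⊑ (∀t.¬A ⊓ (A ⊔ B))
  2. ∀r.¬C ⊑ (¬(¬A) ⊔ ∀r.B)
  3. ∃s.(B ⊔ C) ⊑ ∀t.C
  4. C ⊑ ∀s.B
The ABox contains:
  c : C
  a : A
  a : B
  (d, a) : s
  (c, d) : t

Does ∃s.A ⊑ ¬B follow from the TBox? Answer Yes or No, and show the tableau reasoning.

No

1. ∃s.A ⊑ ¬B  ⇔  (∃s.A ⊓ B) unsat w.r.t. T
   open: L(x₀) ⊇ {B, ¬C, ∀s.(¬B ⊓ ¬C), ∃r.C, ∃r.¬A, …} (+ ∃-successors)
2. Hence ∃s.A ⊑ ¬B: not entailed.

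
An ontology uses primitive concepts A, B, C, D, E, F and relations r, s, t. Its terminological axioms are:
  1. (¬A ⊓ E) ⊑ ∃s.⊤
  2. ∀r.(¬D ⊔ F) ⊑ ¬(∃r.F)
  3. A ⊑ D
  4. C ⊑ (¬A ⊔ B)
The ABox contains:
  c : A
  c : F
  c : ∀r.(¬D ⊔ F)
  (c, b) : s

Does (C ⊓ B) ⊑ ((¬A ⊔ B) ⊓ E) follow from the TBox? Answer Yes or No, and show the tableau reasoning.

1. (C ⊓ B) ⊑ ((¬A ⊔ B) ⊓ E)  ⇔  ((C ⊓ B) ⊓ ((A ⊓ ¬B) ⊔ ¬E)) unsat w.r.t. T
   apply at x₀: C⊑(¬A ⊔ B)
   open: L(x₀) ⊇ {B, C, ¬A, ¬E, ∃r.(D ⊓ ¬F)} (+ ∃-successors)
2. Hence (C ⊓ B) ⊑ ((¬A ⊔ B) ⊓ E): not entailed.

No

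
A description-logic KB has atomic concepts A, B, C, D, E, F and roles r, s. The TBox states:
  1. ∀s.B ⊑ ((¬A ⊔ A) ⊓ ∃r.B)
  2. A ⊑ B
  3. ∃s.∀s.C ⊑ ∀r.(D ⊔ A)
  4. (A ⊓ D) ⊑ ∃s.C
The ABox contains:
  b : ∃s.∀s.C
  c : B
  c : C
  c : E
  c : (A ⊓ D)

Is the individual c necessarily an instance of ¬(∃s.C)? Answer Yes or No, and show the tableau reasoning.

1. c : ¬(∃s.C)?  L(c) = {B, C, E, (A ⊓ D)} ∪ {∃s.C}
   open: L(c) ⊇ {A, B, C, D, E, …} (+ ∃-successors) — c ∉ ¬(∃s.C) possible
2. Hence c : ¬(∃s.C): not entailed.

No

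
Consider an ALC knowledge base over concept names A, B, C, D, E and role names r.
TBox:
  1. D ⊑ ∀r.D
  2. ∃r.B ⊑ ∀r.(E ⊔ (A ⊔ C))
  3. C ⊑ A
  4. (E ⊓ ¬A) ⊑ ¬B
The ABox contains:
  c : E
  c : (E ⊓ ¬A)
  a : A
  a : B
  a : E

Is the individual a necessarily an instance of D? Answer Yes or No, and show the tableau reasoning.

1. a : D?  L(a) = {A, B, E} ∪ {¬D}
   open: L(a) ⊇ {A, B, E, ¬D, ∀r.¬B} — a ∉ D possible
2. Hence a : D: not entailed.

No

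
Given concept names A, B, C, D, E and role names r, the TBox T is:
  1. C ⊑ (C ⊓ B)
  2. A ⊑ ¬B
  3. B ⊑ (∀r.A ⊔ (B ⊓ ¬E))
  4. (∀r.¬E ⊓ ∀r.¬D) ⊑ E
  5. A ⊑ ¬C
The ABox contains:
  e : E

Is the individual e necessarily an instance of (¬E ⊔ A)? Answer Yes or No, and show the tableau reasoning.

No

1. e : (¬E ⊔ A)?  L(e) = {E} ∪ {(E ⊓ ¬A)}
   open: L(e) ⊇ {E, ¬A, ¬B, ¬C} — e ∉ (¬E ⊔ A) possible
2. Hence e : (¬E ⊔ A): not entailed.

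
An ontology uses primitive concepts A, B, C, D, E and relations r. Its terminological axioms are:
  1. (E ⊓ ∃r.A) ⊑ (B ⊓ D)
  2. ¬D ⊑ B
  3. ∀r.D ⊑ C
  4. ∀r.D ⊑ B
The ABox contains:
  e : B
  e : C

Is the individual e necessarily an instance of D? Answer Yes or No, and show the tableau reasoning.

1. e : D?  L(e) = {B, C} ∪ {¬D}
   open: L(e) ⊇ {B, C, ¬D, ¬E} — e ∉ D possible
2. Hence e : D: not entailed.

No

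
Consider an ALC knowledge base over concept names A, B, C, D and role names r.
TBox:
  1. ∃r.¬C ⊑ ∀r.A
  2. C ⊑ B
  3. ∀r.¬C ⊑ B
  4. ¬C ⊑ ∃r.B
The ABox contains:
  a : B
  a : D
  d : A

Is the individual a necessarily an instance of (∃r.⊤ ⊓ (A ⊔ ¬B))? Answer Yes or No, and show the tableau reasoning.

No

1. a : (∃r.⊤ ⊓ (A ⊔ ¬B))?  L(a) = {B, D} ∪ {(∀r.⊥ ⊔ (¬A ⊓ B))}
   open: L(a) ⊇ {B, C, D, ∀r.C, ∀r.⊥} — a ∉ (∃r.⊤ ⊓ (A ⊔ ¬B)) possible
2. Hence a : (∃r.⊤ ⊓ (A ⊔ ¬B)): not entailed.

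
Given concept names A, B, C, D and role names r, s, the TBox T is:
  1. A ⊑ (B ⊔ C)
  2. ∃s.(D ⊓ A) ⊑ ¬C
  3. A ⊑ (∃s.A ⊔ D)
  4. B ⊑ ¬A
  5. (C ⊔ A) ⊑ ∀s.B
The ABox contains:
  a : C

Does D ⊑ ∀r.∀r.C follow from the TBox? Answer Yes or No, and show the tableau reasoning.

No

1. D ⊑ ∀r.∀r.C  ⇔  (D ⊓ ∃r.∃r.¬C) unsat w.r.t. T
   open: L(x₀) ⊇ {D, ¬A, ¬C, ∃r.∃r.¬C} (+ ∃-successors)
2. Hence D ⊑ ∀r.∀r.C: not entailed.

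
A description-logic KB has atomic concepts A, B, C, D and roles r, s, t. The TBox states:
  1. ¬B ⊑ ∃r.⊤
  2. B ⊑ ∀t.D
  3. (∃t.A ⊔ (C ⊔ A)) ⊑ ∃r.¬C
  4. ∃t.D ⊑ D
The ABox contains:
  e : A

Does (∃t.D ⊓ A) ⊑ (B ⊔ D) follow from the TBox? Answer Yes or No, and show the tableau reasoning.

1. (∃t.D ⊓ A) ⊑ (B ⊔ D)  ⇔  ((∃t.D ⊓ A) ⊓ (¬B ⊓ ¬D)) unsat w.r.t. T
   all branches close; clash {D, ¬D} at x₀
2. Hence (∃t.D ⊓ A) ⊑ (B ⊔ D): entailed.

Yes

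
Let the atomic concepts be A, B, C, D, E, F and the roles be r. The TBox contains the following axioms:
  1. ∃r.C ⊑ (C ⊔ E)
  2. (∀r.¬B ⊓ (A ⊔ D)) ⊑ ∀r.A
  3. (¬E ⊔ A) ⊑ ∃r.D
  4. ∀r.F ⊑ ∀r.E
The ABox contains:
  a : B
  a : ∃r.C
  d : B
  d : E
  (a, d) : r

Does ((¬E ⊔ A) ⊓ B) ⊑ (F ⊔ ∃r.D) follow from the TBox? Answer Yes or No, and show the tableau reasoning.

1. ((¬E ⊔ A) ⊓ B) ⊑ (F ⊔ ∃r.D)  ⇔  (((¬E ⊔ A) ⊓ B) ⊓ (¬F ⊓ ∀r.¬D)) unsat w.r.t. T
   all branches close; clash {D, ¬D} at an ∃-successor
2. Hence ((¬E ⊔ A) ⊓ B) ⊑ (F ⊔ ∃r.D): entailed.

Yes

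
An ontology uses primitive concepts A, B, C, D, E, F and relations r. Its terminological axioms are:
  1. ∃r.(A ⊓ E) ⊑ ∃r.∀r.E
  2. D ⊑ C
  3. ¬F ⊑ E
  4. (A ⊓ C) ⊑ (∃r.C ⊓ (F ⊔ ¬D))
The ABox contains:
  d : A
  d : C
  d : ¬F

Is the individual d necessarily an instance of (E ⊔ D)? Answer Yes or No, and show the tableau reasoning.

Yes

1. d : (E ⊔ D)?  L(d) = {A, C, ¬F} ∪ {(¬E ⊓ ¬D)}
   clash {E, ¬E} at d — d ∈ (E ⊔ D)
2. Hence d : (E ⊔ D): entailed.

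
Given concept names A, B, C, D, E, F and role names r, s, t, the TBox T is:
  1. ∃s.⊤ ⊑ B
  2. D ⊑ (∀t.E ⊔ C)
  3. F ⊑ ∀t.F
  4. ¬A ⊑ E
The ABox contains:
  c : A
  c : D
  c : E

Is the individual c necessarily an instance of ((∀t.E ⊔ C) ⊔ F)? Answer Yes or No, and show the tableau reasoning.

1. c : ((∀t.E ⊔ C) ⊔ F)?  L(c) = {A, D, E} ∪ {((∃t.¬E ⊓ ¬C) ⊓ ¬F)}
   clash {C, ¬C} at c — c ∈ ((∀t.E ⊔ C) ⊔ F)
2. Hence c : ((∀t.E ⊔ C) ⊔ F): entailed.

Yes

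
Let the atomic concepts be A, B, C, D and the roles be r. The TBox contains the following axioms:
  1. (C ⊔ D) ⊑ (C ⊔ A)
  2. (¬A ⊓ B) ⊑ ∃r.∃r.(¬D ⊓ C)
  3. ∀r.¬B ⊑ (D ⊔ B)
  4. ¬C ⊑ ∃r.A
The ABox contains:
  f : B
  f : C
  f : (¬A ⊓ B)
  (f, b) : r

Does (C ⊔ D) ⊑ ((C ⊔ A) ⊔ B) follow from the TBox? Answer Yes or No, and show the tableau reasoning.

1. (C ⊔ D) ⊑ ((C ⊔ A) ⊔ B)  ⇔  ((C ⊔ D) ⊓ ((¬C ⊓ ¬A) ⊓ ¬B)) unsat w.r.t. T
   all branches close; clash {A, ¬A} at x₀
2. Hence (C ⊔ D) ⊑ ((C ⊔ A) ⊔ B): entailed.

Yes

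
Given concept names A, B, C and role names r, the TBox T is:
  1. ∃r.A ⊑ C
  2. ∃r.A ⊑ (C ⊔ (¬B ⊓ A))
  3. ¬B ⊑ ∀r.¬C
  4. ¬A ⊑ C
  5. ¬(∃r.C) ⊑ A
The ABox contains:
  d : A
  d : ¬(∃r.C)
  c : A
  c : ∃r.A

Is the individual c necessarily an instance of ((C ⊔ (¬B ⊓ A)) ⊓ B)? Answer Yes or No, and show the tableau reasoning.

1. c : ((C ⊔ (¬B ⊓ A)) ⊓ B)?  L(c) = {A, ∃r.A} ∪ {((¬C ⊓ (B ⊔ ¬A)) ⊔ ¬B)}
   apply at c: ∃r.A⊑C; ∃r.A⊑(C ⊔ (¬B ⊓ A))
   open: L(c) ⊇ {A, C, ¬B, ∀r.¬C, ∃r.A} (+ ∃-successors) — c ∉ ((C ⊔ (¬B ⊓ A)) ⊓ B) possible
2. Hence c : ((C ⊔ (¬B ⊓ A)) ⊓ B): not entailed.

No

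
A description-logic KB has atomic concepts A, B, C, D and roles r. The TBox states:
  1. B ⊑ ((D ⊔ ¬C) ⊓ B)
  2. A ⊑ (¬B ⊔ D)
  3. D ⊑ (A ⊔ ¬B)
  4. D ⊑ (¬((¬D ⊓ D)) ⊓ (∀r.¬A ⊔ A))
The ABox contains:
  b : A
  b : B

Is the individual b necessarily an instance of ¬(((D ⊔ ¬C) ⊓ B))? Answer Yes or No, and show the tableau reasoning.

1. b : ¬(((D ⊔ ¬C) ⊓ B))?  L(b) = {A, B} ∪ {((D ⊔ ¬C) ⊓ B)}
   apply at b: A⊑(¬B ⊔ D)
   open: L(b) ⊇ {A, B, D} — b ∉ ¬(((D ⊔ ¬C) ⊓ B)) possible
2. Hence b : ¬(((D ⊔ ¬C) ⊓ B)): not entailed.

No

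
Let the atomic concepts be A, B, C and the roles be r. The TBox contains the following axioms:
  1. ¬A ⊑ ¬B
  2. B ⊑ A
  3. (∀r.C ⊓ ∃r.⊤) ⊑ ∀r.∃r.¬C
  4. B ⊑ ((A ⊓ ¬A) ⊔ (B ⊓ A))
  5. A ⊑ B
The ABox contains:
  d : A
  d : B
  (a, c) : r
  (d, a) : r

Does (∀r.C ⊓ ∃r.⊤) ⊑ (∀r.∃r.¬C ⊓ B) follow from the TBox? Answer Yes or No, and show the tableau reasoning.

1. (∀r.C ⊓ ∃r.⊤) ⊑ (∀r.∃r.¬C ⊓ B)  ⇔  ((∀r.C ⊓ ∃r.⊤) ⊓ (∃r.∀r.C ⊔ ¬B)) unsat w.r.t. T
   apply at x₀: (∀r.C ⊓ ∃r.⊤)⊑∀r.∃r.¬C
   open: L(x₀) ⊇ {¬A, ¬B, ∀r.C, ∀r.∃r.¬C, ∃r.⊤} (+ ∃-successors)
2. Hence (∀r.C ⊓ ∃r.⊤) ⊑ (∀r.∃r.¬C ⊓ B): not entailed.

No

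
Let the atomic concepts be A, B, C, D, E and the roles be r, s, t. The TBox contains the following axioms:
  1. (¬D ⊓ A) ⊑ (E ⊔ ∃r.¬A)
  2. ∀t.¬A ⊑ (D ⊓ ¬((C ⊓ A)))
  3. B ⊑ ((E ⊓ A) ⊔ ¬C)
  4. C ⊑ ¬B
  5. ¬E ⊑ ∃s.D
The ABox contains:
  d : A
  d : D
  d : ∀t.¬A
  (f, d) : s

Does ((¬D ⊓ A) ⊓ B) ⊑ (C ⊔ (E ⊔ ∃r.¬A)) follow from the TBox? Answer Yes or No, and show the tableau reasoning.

1. ((¬D ⊓ A) ⊓ B) ⊑ (C ⊔ (E ⊔ ∃r.¬A))  ⇔  (((¬D ⊓ A) ⊓ B) ⊓ (¬C ⊓ (¬E ⊓ ∀r.A))) unsat w.r.t. T
   all branches close; clash {D, ¬D} at x₀
2. Hence ((¬D ⊓ A) ⊓ B) ⊑ (C ⊔ (E ⊔ ∃r.¬A)): entailed.

Yes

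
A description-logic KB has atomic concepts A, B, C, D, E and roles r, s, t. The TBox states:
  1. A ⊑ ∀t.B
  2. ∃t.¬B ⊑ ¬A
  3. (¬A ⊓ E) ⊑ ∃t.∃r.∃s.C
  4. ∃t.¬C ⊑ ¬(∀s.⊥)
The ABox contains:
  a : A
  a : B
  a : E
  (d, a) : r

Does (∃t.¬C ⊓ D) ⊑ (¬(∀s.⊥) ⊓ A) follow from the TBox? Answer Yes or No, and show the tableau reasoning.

No

1. (∃t.¬C ⊓ D) ⊑ (¬(∀s.⊥) ⊓ A)  ⇔  ((∃t.¬C ⊓ D) ⊓ (∀s.⊥ ⊔ ¬A)) unsat w.r.t. T
   apply at x₀: ∃t.¬C⊑¬(∀s.⊥)
   open: L(x₀) ⊇ {D, ¬A, ¬E, ∃s.⊤, ∃t.¬C} (+ ∃-successors)
2. Hence (∃t.¬C ⊓ D) ⊑ (¬(∀s.⊥) ⊓ A): not entailed.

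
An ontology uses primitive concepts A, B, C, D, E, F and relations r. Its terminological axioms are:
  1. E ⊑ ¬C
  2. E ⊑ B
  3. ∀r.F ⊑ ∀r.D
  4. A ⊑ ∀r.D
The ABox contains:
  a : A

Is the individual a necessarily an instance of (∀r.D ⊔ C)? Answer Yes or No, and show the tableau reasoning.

1. a : (∀r.D ⊔ C)?  L(a) = {A} ∪ {(∃r.¬D ⊓ ¬C)}
   clash {D, ¬D} at an ∃-successor — a ∈ (∀r.D ⊔ C)
2. Hence a : (∀r.D ⊔ C): entailed.

Yes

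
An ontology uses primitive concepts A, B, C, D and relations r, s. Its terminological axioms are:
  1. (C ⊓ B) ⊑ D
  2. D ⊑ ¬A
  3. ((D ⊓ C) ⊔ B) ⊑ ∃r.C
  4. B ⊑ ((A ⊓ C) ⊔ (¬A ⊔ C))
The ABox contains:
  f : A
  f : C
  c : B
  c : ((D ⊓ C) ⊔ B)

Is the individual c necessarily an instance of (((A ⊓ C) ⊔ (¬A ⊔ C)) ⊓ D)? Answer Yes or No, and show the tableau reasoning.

No

1. c : (((A ⊓ C) ⊔ (¬A ⊔ C)) ⊓ D)?  L(c) = {B, ((D ⊓ C) ⊔ B)} ∪ {(((¬A ⊔ ¬C) ⊓ (A ⊓ ¬C)) ⊔ ¬D)}
   apply at c: ((D ⊓ C) ⊔ B)⊑∃r.C; B⊑((A ⊓ C) ⊔ (¬A ⊔ C))
   open: L(c) ⊇ {B, ¬A, ¬C, ¬D, ∃r.C} (+ ∃-successors) — c ∉ (((A ⊓ C) ⊔ (¬A ⊔ C)) ⊓ D) possible
2. Hence c : (((A ⊓ C) ⊔ (¬A ⊔ C)) ⊓ D): not entailed.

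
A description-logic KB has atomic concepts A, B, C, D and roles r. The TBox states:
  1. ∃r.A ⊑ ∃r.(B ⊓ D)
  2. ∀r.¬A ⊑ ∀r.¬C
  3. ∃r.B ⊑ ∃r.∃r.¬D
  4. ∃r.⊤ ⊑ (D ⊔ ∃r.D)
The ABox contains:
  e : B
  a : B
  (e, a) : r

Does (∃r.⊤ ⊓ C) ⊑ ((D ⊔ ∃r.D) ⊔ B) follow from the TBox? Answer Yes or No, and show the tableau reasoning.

Yes

1. (∃r.⊤ ⊓ C) ⊑ ((D ⊔ ∃r.D) ⊔ B)  ⇔  ((∃r.⊤ ⊓ C) ⊓ ((¬D ⊓ ∀r.¬D) ⊓ ¬B)) unsat w.r.t. T
   all branches close; clash {D, ¬D} at an ∃-successor
2. Hence (∃r.⊤ ⊓ C) ⊑ ((D ⊔ ∃r.D) ⊔ B): entailed.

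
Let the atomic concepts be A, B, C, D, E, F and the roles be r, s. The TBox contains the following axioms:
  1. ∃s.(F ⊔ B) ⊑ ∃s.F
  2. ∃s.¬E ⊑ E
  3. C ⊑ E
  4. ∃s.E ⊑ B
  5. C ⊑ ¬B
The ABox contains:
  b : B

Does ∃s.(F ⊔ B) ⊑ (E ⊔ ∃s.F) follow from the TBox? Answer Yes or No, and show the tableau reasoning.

1. ∃s.(F ⊔ B) ⊑ (E ⊔ ∃s.F)  ⇔  (∃s.(F ⊔ B) ⊓ (¬E ⊓ ∀s.¬F)) unsat w.r.t. T
   all branches close; clash {E, ¬E} at x₀
2. Hence ∃s.(F ⊔ B) ⊑ (E ⊔ ∃s.F): entailed.

Yes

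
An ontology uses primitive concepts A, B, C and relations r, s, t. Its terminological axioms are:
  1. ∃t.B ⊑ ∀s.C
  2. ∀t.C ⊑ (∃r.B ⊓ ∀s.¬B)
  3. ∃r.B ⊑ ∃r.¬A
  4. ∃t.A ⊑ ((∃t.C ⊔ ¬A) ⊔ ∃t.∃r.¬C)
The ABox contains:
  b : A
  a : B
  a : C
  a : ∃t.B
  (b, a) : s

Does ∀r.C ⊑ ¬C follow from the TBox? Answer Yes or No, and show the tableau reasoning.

No

1. ∀r.C ⊑ ¬C  ⇔  (∀r.C ⊓ C) unsat w.r.t. T
   open: L(x₀) ⊇ {C, ∀r.C, ∀r.¬B, ∀t.¬A, ∀t.¬B, …} (+ ∃-successors)
2. Hence ∀r.C ⊑ ¬C: not entailed.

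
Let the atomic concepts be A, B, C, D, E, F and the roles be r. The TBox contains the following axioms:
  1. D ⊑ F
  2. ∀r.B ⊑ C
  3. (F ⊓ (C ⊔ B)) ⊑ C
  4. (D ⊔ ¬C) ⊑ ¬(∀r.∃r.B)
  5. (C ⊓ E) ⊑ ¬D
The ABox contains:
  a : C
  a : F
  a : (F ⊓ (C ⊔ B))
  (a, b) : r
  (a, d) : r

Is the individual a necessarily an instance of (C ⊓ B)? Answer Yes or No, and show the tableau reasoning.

No

1. a : (C ⊓ B)?  L(a) = {C, F, (F ⊓ (C ⊔ B))} ∪ {(¬C ⊔ ¬B)}
   open: L(a) ⊇ {C, F, ¬B, ¬D, ¬E} — a ∉ (C ⊓ B) possible
2. Hence a : (C ⊓ B): not entailed.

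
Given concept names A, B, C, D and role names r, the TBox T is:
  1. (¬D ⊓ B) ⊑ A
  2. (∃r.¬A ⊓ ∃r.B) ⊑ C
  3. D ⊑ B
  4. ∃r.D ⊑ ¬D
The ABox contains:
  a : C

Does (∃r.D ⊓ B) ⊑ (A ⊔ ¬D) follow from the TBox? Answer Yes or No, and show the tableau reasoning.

Yes

1. (∃r.D ⊓ B) ⊑ (A ⊔ ¬D)  ⇔  ((∃r.D ⊓ B) ⊓ (¬A ⊓ D)) unsat w.r.t. T
   all branches close; clash {A, ¬A} at x₀
2. Hence (∃r.D ⊓ B) ⊑ (A ⊔ ¬D): entailed.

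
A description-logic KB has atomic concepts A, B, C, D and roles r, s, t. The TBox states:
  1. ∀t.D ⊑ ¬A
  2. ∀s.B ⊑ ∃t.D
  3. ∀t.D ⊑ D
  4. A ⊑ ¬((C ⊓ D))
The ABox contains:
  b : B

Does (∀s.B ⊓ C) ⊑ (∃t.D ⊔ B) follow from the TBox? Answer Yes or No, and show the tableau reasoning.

1. (∀s.B ⊓ C) ⊑ (∃t.D ⊔ B)  ⇔  ((∀s.B ⊓ C) ⊓ (∀t.¬D ⊓ ¬B)) unsat w.r.t. T
   all branches close; clash {D, ¬D} at x₀
2. Hence (∀s.B ⊓ C) ⊑ (∃t.D ⊔ B): entailed.

Yes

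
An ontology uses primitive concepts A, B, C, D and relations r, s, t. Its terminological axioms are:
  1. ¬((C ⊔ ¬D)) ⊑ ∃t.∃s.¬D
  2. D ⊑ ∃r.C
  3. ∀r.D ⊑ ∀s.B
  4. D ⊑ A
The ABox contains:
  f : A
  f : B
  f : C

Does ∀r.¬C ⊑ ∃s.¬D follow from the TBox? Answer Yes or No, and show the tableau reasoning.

No

1. ∀r.¬C ⊑ ∃s.¬D  ⇔  (∀r.¬C ⊓ ∀s.D) unsat w.r.t. T
   open: L(x₀) ⊇ {¬D, ∀r.¬C, ∀s.D, ∃r.¬D} (+ ∃-successors)
2. Hence ∀r.¬C ⊑ ∃s.¬D: not entailed.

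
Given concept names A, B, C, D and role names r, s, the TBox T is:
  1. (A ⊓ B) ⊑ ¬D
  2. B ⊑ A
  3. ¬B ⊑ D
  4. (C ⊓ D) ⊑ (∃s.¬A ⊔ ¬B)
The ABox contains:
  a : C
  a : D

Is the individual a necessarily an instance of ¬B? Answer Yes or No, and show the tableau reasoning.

1. a : ¬B?  L(a) = {C, D} ∪ {B}
   clash {D, ¬D} at a — a ∈ ¬B
2. Hence a : ¬B: entailed.

Yes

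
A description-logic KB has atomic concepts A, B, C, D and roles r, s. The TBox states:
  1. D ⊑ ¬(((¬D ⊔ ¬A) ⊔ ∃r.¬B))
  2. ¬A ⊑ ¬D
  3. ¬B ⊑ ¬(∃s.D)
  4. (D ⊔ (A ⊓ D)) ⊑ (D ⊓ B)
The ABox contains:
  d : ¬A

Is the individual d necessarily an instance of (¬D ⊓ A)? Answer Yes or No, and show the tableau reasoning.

No

1. d : (¬D ⊓ A)?  L(d) = {¬A} ∪ {(D ⊔ ¬A)}
   apply at d: ¬A⊑¬D
   open: L(d) ⊇ {B, ¬A, ¬D} — d ∉ (¬D ⊓ A) possible
2. Hence d : (¬D ⊓ A): not entailed.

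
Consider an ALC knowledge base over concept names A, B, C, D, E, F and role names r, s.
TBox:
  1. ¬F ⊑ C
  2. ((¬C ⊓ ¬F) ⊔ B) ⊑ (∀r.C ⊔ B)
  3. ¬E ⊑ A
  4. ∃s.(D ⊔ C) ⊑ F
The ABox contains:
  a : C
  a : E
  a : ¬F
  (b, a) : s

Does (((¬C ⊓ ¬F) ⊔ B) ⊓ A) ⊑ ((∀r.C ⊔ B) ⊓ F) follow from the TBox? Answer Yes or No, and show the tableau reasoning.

No

1. (((¬C ⊓ ¬F) ⊔ B) ⊓ A) ⊑ ((∀r.C ⊔ B) ⊓ F)  ⇔  ((((¬C ⊓ ¬F) ⊔ B) ⊓ A) ⊓ ((∃r.¬C ⊓ ¬B) ⊔ ¬F)) unsat w.r.t. T
   apply at x₀: ((¬C ⊓ ¬F) ⊔ B)⊑(∀r.C ⊔ B)
   open: L(x₀) ⊇ {A, B, C, ¬F, ∀r.C, …}
2. Hence (((¬C ⊓ ¬F) ⊔ B) ⊓ A) ⊑ ((∀r.C ⊔ B) ⊓ F): not entailed.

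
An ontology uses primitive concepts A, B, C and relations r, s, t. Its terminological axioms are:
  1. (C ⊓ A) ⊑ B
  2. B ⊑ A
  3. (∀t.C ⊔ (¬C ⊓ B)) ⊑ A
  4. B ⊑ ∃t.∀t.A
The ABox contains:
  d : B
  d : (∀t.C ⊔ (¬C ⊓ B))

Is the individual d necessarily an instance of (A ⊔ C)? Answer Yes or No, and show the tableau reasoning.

Yes

1. d : (A ⊔ C)?  L(d) = {B, (∀t.C ⊔ (¬C ⊓ B))} ∪ {(¬A ⊓ ¬C)}
   clash {A, ¬A} at d — d ∈ (A ⊔ C)
2. Hence d : (A ⊔ C): entailed.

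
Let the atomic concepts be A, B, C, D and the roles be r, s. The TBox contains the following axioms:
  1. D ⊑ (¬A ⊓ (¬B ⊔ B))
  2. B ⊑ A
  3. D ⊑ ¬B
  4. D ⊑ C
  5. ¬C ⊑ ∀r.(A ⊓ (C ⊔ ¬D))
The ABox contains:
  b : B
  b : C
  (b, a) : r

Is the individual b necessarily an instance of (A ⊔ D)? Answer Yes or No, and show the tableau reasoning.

1. b : (A ⊔ D)?  L(b) = {B, C} ∪ {(¬A ⊓ ¬D)}
   clash {A, ¬A} at b — b ∈ (A ⊔ D)
2. Hence b : (A ⊔ D): entailed.

Yes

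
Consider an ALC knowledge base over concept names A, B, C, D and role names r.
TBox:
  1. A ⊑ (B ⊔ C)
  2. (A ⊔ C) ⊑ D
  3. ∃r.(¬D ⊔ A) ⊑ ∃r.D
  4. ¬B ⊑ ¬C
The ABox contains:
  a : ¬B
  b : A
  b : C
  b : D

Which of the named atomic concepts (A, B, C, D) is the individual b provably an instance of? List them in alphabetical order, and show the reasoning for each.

1. b : A?  L(b) = {A, C, D} ∪ {¬A}
   clash {A, ¬A} at b — b ∈ A
2. b : B?  L(b) = {A, C, D} ∪ {¬B}
   clash {C, ¬C} at b — b ∈ B
3. b : C?  L(b) = {A, C, D} ∪ {¬C}
   clash {C, ¬C} at b — b ∈ C
4. b : D?  L(b) = {A, C, D} ∪ {¬D}
   clash {D, ¬D} at b — b ∈ D
5. Entailed for b: {A, B, C, D}

{A, B, C, D}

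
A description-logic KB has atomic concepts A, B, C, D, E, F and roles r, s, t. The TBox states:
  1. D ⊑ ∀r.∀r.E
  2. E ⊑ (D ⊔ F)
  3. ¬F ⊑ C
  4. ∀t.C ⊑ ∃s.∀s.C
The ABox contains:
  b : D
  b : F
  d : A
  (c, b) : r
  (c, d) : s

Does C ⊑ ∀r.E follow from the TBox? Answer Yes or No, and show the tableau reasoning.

No

1. C ⊑ ∀r.E  ⇔  (C ⊓ ∃r.¬E) unsat w.r.t. T
   open: L(x₀) ⊇ {C, ¬D, ¬E, ∃r.¬E, ∃t.¬C} (+ ∃-successors)
2. Hence C ⊑ ∀r.E: not entailed.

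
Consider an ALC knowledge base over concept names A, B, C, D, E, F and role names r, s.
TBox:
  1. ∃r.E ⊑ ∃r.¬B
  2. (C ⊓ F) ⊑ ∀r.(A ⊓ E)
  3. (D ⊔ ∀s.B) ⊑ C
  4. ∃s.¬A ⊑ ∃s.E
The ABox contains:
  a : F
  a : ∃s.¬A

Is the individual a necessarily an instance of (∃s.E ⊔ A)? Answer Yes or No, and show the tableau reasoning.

Yes

1. a : (∃s.E ⊔ A)?  L(a) = {F, ∃s.¬A} ∪ {(∀s.¬E ⊓ ¬A)}
   clash {E, ¬E} at an ∃-successor — a ∈ (∃s.E ⊔ A)
2. Hence a : (∃s.E ⊔ A): entailed.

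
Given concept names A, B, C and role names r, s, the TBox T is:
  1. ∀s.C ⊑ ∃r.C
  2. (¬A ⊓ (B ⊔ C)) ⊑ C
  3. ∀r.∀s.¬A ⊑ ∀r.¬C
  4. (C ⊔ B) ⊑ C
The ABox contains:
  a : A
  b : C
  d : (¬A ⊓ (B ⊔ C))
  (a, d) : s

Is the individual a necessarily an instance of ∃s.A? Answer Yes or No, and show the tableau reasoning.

No

1. a : ∃s.A?  L(a) = {A} ∪ {∀s.¬A}
   open: L(a) ⊇ {A, ¬B, ¬C, ∀s.¬A, ∃r.∃s.A, …} (+ ∃-successors) — a ∉ ∃s.A possible
2. Hence a : ∃s.A: not entailed.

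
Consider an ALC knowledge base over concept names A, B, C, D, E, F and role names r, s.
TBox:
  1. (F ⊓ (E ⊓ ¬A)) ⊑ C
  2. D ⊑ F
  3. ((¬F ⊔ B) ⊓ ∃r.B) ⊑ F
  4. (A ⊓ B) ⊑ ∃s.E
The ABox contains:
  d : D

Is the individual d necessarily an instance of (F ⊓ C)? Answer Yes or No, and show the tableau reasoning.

1. d : (F ⊓ C)?  L(d) = {D} ∪ {(¬F ⊔ ¬C)}
   apply at d: D⊑F
   open: L(d) ⊇ {D, F, ¬A, ¬C, ¬E} — d ∉ (F ⊓ C) possible
2. Hence d : (F ⊓ C): not entailed.

No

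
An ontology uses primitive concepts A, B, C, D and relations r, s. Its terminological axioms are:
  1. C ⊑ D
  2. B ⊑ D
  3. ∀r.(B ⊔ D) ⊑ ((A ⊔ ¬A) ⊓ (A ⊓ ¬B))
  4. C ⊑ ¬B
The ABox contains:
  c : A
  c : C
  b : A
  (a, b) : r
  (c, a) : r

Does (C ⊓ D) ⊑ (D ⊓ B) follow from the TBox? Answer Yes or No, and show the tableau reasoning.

1. (C ⊓ D) ⊑ (D ⊓ B)  ⇔  ((C ⊓ D) ⊓ (¬D ⊔ ¬B)) unsat w.r.t. T
   apply at x₀: C⊑¬B
   open: L(x₀) ⊇ {C, D, ¬B, ∃r.(¬B ⊓ ¬D)} (+ ∃-successors)
2. Hence (C ⊓ D) ⊑ (D ⊓ B): not entailed.

No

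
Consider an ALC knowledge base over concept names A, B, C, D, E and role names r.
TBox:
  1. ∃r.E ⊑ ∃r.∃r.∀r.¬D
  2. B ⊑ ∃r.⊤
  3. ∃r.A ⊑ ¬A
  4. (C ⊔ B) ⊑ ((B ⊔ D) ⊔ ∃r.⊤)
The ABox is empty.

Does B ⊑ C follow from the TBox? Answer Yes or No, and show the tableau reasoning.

No

1. B ⊑ C  ⇔  (B ⊓ ¬C) unsat w.r.t. T
   apply at x₀: B⊑∃r.⊤
   open: L(x₀) ⊇ {B, ¬C, ∀r.¬A, ∀r.¬E, ∃r.⊤} (+ ∃-successors)
2. Hence B ⊑ C: not entailed.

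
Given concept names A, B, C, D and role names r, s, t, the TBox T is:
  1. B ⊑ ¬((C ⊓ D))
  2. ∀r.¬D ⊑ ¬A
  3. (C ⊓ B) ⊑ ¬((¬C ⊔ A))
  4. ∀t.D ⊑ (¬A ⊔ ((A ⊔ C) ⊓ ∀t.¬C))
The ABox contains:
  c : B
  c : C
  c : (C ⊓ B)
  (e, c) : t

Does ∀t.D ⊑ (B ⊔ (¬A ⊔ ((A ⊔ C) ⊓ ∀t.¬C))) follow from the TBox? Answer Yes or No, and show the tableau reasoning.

Yes

1. ∀t.D ⊑ (B ⊔ (¬A ⊔ ((A ⊔ C) ⊓ ∀t.¬C)))  ⇔  (∀t.D ⊓ (¬B ⊓ (A ⊓ ((¬A ⊓ ¬C) ⊔ ∃t.C)))) unsat w.r.t. T
   all branches close; clash {A, ¬A} at x₀
2. Hence ∀t.D ⊑ (B ⊔ (¬A ⊔ ((A ⊔ C) ⊓ ∀t.¬C))): entailed.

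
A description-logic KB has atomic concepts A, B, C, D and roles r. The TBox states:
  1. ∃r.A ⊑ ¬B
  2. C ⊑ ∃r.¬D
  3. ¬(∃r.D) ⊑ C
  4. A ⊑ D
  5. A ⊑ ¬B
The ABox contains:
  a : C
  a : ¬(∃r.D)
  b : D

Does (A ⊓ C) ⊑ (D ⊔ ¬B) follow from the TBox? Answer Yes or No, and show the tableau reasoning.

1. (A ⊓ C) ⊑ (D ⊔ ¬B)  ⇔  ((A ⊓ C) ⊓ (¬D ⊓ B)) unsat w.r.t. T
   all branches close; clash {D, ¬D} at x₀
2. Hence (A ⊓ C) ⊑ (D ⊔ ¬B): entailed.

Yes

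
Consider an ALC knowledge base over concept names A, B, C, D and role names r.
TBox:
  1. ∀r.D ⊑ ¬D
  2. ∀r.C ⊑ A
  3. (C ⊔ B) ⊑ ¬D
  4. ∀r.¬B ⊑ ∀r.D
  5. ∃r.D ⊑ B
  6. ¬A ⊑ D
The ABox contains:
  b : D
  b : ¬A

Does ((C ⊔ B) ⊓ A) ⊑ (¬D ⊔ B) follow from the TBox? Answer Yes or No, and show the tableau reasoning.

1. ((C ⊔ B) ⊓ A) ⊑ (¬D ⊔ B)  ⇔  (((C ⊔ B) ⊓ A) ⊓ (D ⊓ ¬B)) unsat w.r.t. T
   all branches close; clash {B, ¬B} at x₀
2. Hence ((C ⊔ B) ⊓ A) ⊑ (¬D ⊔ B): entailed.

Yes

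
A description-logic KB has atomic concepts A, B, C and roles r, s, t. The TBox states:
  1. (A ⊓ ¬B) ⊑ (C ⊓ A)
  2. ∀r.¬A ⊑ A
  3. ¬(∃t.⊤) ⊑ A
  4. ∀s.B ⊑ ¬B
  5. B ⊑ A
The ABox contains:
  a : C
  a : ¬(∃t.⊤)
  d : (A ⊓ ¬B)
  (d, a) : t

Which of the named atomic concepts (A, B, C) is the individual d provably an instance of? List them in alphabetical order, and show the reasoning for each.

1. d : A?  L(d) = {(A ⊓ ¬B)} ∪ {¬A}
   clash {A, ¬A} at d — d ∈ A
2. d : B?  L(d) = {(A ⊓ ¬B)} ∪ {¬B}
   apply at d: (A ⊓ ¬B)⊑(C ⊓ A)
   open: L(d) ⊇ {A, C, ¬B} — d ∉ B possible
3. d : C?  L(d) = {(A ⊓ ¬B)} ∪ {¬C}
   clash {C, ¬C} at d — d ∈ C
4. Entailed for d: {A, C}

{A, C}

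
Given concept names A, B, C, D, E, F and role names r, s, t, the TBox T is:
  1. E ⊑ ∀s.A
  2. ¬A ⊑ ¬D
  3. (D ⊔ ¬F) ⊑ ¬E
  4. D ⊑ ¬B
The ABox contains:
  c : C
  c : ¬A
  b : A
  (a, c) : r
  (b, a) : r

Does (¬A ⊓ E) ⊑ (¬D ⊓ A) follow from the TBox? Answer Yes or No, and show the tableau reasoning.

No

1. (¬A ⊓ E) ⊑ (¬D ⊓ A)  ⇔  ((¬A ⊓ E) ⊓ (D ⊔ ¬A)) unsat w.r.t. T
   apply at x₀: E⊑∀s.A; ¬A⊑¬D
   open: L(x₀) ⊇ {E, F, ¬A, ¬D, ∀s.A}
2. Hence (¬A ⊓ E) ⊑ (¬D ⊓ A): not entailed.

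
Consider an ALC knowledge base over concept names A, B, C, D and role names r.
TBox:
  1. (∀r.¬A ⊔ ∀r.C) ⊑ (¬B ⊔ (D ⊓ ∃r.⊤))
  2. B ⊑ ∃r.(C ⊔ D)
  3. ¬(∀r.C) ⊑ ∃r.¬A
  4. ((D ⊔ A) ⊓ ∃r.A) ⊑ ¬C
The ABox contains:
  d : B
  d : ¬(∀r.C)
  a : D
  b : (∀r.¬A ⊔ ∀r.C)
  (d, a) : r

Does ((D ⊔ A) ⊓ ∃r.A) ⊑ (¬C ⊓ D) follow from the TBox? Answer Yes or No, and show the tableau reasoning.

No

1. ((D ⊔ A) ⊓ ∃r.A) ⊑ (¬C ⊓ D)  ⇔  (((D ⊔ A) ⊓ ∃r.A) ⊓ (C ⊔ ¬D)) unsat w.r.t. T
   apply at x₀: ((D ⊔ A) ⊓ ∃r.A)⊑¬C
   open: L(x₀) ⊇ {A, ¬B, ¬C, ¬D, ∀r.C, …} (+ ∃-successors)
2. Hence ((D ⊔ A) ⊓ ∃r.A) ⊑ (¬C ⊓ D): not entailed.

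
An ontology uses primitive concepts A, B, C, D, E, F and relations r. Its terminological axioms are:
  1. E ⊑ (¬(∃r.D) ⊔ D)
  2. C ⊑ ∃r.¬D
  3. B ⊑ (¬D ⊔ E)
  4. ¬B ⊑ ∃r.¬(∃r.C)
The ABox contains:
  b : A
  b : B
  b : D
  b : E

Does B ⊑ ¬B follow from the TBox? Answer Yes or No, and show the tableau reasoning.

No

1. B ⊑ ¬B  ⇔  (B ⊓ B) unsat w.r.t. T
   apply at x₀: B⊑(¬D ⊔ E)
   open: L(x₀) ⊇ {B, ¬C, ¬D, ¬E}
2. Hence B ⊑ ¬B: not entailed.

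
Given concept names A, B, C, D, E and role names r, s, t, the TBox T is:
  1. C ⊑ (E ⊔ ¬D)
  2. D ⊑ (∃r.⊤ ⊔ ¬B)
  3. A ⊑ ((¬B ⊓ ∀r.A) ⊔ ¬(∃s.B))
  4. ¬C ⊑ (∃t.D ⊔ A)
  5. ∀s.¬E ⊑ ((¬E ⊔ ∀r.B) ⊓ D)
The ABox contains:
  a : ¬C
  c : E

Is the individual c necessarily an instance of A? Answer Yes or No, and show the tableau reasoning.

1. c : A?  L(c) = {E} ∪ {¬A}
   open: L(c) ⊇ {C, E, ¬A, ¬D, ∃s.E} (+ ∃-successors) — c ∉ A possible
2. Hence c : A: not entailed.

No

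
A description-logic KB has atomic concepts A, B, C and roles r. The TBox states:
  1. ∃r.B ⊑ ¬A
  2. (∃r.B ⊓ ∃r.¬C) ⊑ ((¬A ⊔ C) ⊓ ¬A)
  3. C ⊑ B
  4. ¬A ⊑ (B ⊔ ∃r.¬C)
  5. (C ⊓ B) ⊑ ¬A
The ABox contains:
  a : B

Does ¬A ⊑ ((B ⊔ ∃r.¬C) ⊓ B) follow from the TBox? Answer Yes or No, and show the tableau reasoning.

1. ¬A ⊑ ((B ⊔ ∃r.¬C) ⊓ B)  ⇔  (¬A ⊓ ((¬B ⊓ ∀r.C) ⊔ ¬B)) unsat w.r.t. T
   apply at x₀: ¬A⊑(B ⊔ ∃r.¬C)
   open: L(x₀) ⊇ {¬A, ¬B, ¬C, ∀r.¬B, ∃r.¬C} (+ ∃-successors)
2. Hence ¬A ⊑ ((B ⊔ ∃r.¬C) ⊓ B): not entailed.

No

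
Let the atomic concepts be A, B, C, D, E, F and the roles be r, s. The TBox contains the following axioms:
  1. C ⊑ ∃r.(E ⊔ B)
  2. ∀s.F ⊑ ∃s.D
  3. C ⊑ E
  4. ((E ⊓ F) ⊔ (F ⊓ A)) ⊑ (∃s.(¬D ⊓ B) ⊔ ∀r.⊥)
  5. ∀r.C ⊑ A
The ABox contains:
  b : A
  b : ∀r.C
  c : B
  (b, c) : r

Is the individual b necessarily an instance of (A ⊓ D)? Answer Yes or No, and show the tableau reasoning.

1. b : (A ⊓ D)?  L(b) = {A, ∀r.C} ∪ {(¬A ⊔ ¬D)}
   open: L(b) ⊇ {A, ¬C, ¬D, ¬E, ¬F, …} (+ ∃-successors) — b ∉ (A ⊓ D) possible
2. Hence b : (A ⊓ D): not entailed.

No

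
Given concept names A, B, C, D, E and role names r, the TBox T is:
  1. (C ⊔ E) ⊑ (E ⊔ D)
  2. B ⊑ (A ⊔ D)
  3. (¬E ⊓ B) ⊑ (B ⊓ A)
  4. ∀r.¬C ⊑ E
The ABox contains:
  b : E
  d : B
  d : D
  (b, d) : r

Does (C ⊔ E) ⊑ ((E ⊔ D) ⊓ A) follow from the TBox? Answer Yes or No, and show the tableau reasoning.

1. (C ⊔ E) ⊑ ((E ⊔ D) ⊓ A)  ⇔  ((C ⊔ E) ⊓ ((¬E ⊓ ¬D) ⊔ ¬A)) unsat w.r.t. T
   apply at x₀: (C ⊔ E)⊑(E ⊔ D)
   open: L(x₀) ⊇ {C, E, ¬A, ¬B, ∃r.C} (+ ∃-successors)
2. Hence (C ⊔ E) ⊑ ((E ⊔ D) ⊓ A): not entailed.

No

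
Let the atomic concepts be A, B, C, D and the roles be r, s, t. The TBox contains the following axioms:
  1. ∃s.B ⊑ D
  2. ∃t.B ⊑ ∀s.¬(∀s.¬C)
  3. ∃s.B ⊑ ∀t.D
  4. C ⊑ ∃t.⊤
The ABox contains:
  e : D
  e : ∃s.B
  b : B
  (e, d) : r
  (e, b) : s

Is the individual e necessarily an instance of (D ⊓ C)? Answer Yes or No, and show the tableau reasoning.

No

1. e : (D ⊓ C)?  L(e) = {D, ∃s.B} ∪ {(¬D ⊔ ¬C)}
   apply at e: ∃s.B⊑∀t.D
   open: L(e) ⊇ {D, ¬C, ∀t.D, ∀t.¬B, ∃s.B} (+ ∃-successors) — e ∉ (D ⊓ C) possible
2. Hence e : (D ⊓ C): not entailed.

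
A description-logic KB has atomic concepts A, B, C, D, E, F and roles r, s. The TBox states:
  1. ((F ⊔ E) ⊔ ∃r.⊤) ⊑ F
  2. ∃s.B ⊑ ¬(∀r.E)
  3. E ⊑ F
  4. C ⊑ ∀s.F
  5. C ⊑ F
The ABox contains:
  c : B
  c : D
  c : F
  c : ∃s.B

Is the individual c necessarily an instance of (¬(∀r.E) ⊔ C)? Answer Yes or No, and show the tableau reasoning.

Yes

1. c : (¬(∀r.E) ⊔ C)?  L(c) = {B, D, F, ∃s.B} ∪ {(∀r.E ⊓ ¬C)}
   clash {E, ¬E} at an ∃-successor — c ∈ (¬(∀r.E) ⊔ C)
2. Hence c : (¬(∀r.E) ⊔ C): entailed.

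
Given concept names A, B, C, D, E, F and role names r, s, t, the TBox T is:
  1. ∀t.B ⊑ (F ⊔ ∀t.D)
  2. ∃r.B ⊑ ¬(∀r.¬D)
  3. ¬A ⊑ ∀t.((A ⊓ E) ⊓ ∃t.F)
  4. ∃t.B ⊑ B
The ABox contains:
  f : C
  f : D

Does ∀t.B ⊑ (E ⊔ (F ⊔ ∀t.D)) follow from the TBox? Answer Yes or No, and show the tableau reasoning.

1. ∀t.B ⊑ (E ⊔ (F ⊔ ∀t.D))  ⇔  (∀t.B ⊓ (¬E ⊓ (¬F ⊓ ∃t.¬D))) unsat w.r.t. T
   all branches close; clash {D, ¬D} at an ∃-successor
2. Hence ∀t.B ⊑ (E ⊔ (F ⊔ ∀t.D)): entailed.

Yes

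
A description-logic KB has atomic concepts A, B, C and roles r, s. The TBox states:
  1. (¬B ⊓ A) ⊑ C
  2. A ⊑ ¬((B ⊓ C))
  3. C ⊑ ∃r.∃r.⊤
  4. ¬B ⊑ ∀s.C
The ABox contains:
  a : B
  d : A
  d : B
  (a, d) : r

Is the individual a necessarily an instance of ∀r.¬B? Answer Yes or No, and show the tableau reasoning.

1. a : ∀r.¬B?  L(a) = {B} ∪ {∃r.B}
   open: L(a) ⊇ {B, ¬A, ¬C, ∃r.B} (+ ∃-successors) — a ∉ ∀r.¬B possible
2. Hence a : ∀r.¬B: not entailed.

No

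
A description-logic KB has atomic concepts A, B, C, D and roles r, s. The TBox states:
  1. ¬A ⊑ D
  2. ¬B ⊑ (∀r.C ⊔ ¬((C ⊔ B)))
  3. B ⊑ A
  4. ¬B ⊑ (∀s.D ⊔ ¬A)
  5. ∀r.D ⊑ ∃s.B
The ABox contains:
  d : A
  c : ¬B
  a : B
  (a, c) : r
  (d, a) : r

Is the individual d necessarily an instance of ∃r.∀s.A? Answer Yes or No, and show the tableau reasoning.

1. d : ∃r.∀s.A?  L(d) = {A} ∪ {∀r.∃s.¬A}
   open: L(d) ⊇ {A, B, ∀r.∃s.¬A, ∃r.¬D} (+ ∃-successors) — d ∉ ∃r.∀s.A possible
2. Hence d : ∃r.∀s.A: not entailed.

No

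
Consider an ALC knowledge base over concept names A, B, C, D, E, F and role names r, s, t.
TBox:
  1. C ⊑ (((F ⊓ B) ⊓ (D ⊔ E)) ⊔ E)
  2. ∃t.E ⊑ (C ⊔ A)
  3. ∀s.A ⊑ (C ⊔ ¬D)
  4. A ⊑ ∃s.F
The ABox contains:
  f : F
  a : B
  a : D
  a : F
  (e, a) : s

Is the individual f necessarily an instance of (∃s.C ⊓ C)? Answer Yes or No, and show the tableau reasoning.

1. f : (∃s.C ⊓ C)?  L(f) = {F} ∪ {(∀s.¬C ⊔ ¬C)}
   open: L(f) ⊇ {F, ¬A, ¬C, ∀s.¬C, ∀t.¬E, …} (+ ∃-successors) — f ∉ (∃s.C ⊓ C) possible
2. Hence f : (∃s.C ⊓ C): not entailed.

No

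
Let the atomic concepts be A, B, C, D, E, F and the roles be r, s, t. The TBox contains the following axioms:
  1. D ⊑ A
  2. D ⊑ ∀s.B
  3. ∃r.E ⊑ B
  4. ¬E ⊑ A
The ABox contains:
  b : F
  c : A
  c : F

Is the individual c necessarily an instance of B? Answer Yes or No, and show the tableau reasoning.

No

1. c : B?  L(c) = {A, F} ∪ {¬B}
   open: L(c) ⊇ {A, F, ¬B, ¬D, ∀r.¬E} — c ∉ B possible
2. Hence c : B: not entailed.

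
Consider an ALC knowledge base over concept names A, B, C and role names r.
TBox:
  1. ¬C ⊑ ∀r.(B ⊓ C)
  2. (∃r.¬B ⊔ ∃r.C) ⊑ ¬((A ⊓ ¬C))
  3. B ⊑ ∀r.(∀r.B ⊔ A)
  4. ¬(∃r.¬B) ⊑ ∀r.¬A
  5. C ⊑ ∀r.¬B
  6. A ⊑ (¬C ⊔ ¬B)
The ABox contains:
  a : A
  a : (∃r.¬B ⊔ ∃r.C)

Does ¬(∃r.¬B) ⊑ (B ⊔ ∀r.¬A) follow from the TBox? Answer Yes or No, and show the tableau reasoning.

1. ¬(∃r.¬B) ⊑ (B ⊔ ∀r.¬A)  ⇔  (∀r.B ⊓ (¬B ⊓ ∃r.A)) unsat w.r.t. T
   all branches close; clash {A, ¬A} at an ∃-successor
2. Hence ¬(∃r.¬B) ⊑ (B ⊔ ∀r.¬A): entailed.

Yes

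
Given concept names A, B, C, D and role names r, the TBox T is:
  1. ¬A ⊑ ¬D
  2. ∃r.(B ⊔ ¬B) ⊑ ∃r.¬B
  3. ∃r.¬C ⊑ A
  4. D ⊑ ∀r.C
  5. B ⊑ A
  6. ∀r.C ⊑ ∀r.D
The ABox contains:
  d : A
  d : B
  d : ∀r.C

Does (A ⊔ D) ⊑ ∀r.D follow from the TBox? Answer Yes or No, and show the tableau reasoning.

1. (A ⊔ D) ⊑ ∀r.D  ⇔  ((A ⊔ D) ⊓ ∃r.¬D) unsat w.r.t. T
   open: L(x₀) ⊇ {A, ¬D, ∃r.¬B, ∃r.¬C, ∃r.¬D} (+ ∃-successors)
2. Hence (A ⊔ D) ⊑ ∀r.D: not entailed.

No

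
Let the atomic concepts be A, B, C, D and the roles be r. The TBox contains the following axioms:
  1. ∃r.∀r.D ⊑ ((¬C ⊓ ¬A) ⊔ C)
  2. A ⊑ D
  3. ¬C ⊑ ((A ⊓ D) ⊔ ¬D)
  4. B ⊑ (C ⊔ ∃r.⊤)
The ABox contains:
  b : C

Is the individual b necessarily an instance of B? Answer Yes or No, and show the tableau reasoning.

1. b : B?  L(b) = {C} ∪ {¬B}
   open: L(b) ⊇ {C, ¬A, ¬B, ∀r.∃r.¬D} — b ∉ B possible
2. Hence b : B: not entailed.

No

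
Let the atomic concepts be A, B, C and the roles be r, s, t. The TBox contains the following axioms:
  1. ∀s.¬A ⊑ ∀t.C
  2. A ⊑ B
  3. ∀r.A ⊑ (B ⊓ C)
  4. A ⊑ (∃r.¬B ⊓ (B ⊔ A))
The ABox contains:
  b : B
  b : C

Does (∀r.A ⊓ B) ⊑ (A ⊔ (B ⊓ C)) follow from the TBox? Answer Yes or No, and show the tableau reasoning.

1. (∀r.A ⊓ B) ⊑ (A ⊔ (B ⊓ C))  ⇔  ((∀r.A ⊓ B) ⊓ (¬A ⊓ (¬B ⊔ ¬C))) unsat w.r.t. T
   all branches close; clash {C, ¬C} at x₀
2. Hence (∀r.A ⊓ B) ⊑ (A ⊔ (B ⊓ C)): entailed.

Yes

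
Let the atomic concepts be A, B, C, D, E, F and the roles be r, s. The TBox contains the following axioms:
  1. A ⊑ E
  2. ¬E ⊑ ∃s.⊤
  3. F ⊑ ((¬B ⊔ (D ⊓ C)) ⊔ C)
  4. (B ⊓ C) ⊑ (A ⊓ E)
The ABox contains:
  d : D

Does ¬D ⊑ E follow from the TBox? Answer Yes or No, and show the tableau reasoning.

No

1. ¬D ⊑ E  ⇔  (¬D ⊓ ¬E) unsat w.r.t. T
   apply at x₀: ¬E⊑∃s.⊤
   open: L(x₀) ⊇ {¬A, ¬B, ¬D, ¬E, ¬F, …} (+ ∃-successors)
2. Hence ¬D ⊑ E: not entailed.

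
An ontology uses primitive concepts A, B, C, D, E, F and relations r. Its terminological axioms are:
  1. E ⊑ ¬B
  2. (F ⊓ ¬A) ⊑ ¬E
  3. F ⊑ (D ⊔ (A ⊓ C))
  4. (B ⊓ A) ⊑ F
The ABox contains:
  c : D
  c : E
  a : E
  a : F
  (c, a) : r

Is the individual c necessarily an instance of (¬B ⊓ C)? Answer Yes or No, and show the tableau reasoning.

1. c : (¬B ⊓ C)?  L(c) = {D, E} ∪ {(B ⊔ ¬C)}
   apply at c: E⊑¬B
   open: L(c) ⊇ {D, E, ¬B, ¬C, ¬F} — c ∉ (¬B ⊓ C) possible
2. Hence c : (¬B ⊓ C): not entailed.

No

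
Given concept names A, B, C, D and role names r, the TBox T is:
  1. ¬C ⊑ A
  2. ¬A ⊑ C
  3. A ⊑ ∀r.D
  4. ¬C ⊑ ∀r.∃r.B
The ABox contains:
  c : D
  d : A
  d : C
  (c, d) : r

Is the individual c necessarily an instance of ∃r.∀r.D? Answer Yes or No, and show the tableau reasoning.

1. c : ∃r.∀r.D?  L(c) = {D} ∪ {∀r.∃r.¬D}
   clash {D, ¬D} at an ∃-successor — c ∈ ∃r.∀r.D
2. Hence c : ∃r.∀r.D: entailed.

Yes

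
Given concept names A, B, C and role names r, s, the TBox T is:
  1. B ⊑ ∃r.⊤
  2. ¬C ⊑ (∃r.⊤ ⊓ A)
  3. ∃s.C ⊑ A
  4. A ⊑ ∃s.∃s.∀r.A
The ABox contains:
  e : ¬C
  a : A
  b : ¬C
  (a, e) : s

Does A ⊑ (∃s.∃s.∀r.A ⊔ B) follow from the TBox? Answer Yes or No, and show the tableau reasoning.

1. A ⊑ (∃s.∃s.∀r.A ⊔ B)  ⇔  (A ⊓ (∀s.∀s.∃r.¬A ⊓ ¬B)) unsat w.r.t. T
   all branches close; clash {A, ¬A} at an ∃-successor
2. Hence A ⊑ (∃s.∃s.∀r.A ⊔ B): entailed.

Yes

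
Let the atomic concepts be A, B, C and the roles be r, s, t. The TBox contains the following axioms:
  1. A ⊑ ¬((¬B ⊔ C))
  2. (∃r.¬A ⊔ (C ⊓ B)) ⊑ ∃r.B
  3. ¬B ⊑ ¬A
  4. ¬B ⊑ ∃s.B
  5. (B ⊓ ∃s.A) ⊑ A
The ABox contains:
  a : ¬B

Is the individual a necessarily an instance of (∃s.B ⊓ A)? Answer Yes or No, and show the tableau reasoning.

1. a : (∃s.B ⊓ A)?  L(a) = {¬B} ∪ {(∀s.¬B ⊔ ¬A)}
   apply at a: ¬B⊑¬A; ¬B⊑∃s.B
   open: L(a) ⊇ {¬A, ¬B, ∀r.A, ∃s.B} (+ ∃-successors) — a ∉ (∃s.B ⊓ A) possible
2. Hence a : (∃s.B ⊓ A): not entailed.

No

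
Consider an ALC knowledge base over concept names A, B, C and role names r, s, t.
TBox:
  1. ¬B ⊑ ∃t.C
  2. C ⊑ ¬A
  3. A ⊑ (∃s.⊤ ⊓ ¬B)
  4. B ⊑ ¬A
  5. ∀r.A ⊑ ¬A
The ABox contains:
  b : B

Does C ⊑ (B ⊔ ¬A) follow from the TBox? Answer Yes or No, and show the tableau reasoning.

Yes

1. C ⊑ (B ⊔ ¬A)  ⇔  (C ⊓ (¬B ⊓ A)) unsat w.r.t. T
   all branches close; clash {A, ¬A} at x₀
2. Hence C ⊑ (B ⊔ ¬A): entailed.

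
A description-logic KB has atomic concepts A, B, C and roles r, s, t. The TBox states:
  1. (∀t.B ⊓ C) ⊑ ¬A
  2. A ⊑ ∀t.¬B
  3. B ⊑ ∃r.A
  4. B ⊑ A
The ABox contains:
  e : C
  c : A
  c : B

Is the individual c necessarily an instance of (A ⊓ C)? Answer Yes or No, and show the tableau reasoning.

1. c : (A ⊓ C)?  L(c) = {A, B} ∪ {(¬A ⊔ ¬C)}
   apply at c: A⊑∀t.¬B; B⊑∃r.A
   open: L(c) ⊇ {A, B, ¬C, ∀t.¬B, ∃r.A} (+ ∃-successors) — c ∉ (A ⊓ C) possible
2. Hence c : (A ⊓ C): not entailed.

No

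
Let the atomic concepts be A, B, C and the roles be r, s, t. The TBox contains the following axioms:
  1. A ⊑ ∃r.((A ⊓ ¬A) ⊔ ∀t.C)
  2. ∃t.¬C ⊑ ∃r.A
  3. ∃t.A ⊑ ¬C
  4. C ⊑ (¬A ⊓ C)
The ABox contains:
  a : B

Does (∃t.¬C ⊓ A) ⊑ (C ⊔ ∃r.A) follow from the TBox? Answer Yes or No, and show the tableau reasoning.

Yes

1. (∃t.¬C ⊓ A) ⊑ (C ⊔ ∃r.A)  ⇔  ((∃t.¬C ⊓ A) ⊓ (¬C ⊓ ∀r.¬A)) unsat w.r.t. T
   all branches close; clash {A, ¬A} at an ∃-successor
2. Hence (∃t.¬C ⊓ A) ⊑ (C ⊔ ∃r.A): entailed.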